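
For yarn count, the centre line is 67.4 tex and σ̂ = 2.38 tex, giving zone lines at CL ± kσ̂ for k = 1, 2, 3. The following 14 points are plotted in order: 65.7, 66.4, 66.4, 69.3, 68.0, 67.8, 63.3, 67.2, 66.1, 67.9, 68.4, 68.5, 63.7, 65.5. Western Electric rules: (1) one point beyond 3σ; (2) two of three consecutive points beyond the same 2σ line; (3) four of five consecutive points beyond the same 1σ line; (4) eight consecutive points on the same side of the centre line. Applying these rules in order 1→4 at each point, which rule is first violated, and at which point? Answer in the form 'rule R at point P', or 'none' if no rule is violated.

Zone of each point (C = within 1σ̂, B = 1σ̂–2σ̂, A = 2σ̂–3σ̂, * = beyond 3σ̂; sign = side of CL): 1:-C, 2:-C, 3:-C, 4:+C, 5:+C, 6:+C, 7:-B, 8:-C, 9:-C, 10:+C, 11:+C, 12:+C, 13:-B, 14:-C
No rule fires across all 14 points.

none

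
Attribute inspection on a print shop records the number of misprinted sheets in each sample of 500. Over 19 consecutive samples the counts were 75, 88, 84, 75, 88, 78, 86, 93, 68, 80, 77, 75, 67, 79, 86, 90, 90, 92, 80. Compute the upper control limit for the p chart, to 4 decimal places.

p̄ = Σdᵢ / (k·n) = 1551 / (19 × 500) = 0.16326
UCL = p̄ + 3·√(p̄(1−p̄)/n) = 0.16326 + 3 × √(0.16326×0.83674/500) = 0.16326 + 3 × 0.01653 = 0.21285

0.2129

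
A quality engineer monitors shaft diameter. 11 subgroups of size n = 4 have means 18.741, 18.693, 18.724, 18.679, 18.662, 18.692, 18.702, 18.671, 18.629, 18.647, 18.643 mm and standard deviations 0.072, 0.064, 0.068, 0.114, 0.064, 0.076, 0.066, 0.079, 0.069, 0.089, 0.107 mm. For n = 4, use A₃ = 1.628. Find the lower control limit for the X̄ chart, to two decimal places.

X̄̄ = (18.741 + 18.693 + 18.724 + 18.679 + 18.662 + 18.692 + 18.702 + 18.671 + 18.629 + 18.647 + 18.643) / 11 = 18.6803
s̄ = (0.072 + 0.064 + 0.068 + 0.114 + 0.064 + 0.076 + 0.066 + 0.079 + 0.069 + 0.089 + 0.107) / 11 = 0.0789
LCL = X̄̄ − A₃·s̄ = 18.6803 − 1.628 × 0.0789 = 18.5518

18.55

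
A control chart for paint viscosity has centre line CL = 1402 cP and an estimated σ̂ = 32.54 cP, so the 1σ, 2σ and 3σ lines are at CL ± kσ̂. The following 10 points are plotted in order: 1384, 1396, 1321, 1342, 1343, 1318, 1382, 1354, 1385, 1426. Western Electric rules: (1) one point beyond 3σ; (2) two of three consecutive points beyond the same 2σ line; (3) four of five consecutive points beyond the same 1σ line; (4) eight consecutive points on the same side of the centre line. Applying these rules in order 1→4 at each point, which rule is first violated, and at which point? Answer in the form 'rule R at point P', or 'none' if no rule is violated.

Zone of each point (C = within 1σ̂, B = 1σ̂–2σ̂, A = 2σ̂–3σ̂, * = beyond 3σ̂; sign = side of CL): 1:-C, 2:-C, 3:-A, 4:-B, 5:-B, 6:-A, 7:-C, 8:-B, 9:-C, 10:+C
Rule 3 (four of five consecutive points beyond the same 1σ limit) is satisfied at point 6.

rule 3 at point 6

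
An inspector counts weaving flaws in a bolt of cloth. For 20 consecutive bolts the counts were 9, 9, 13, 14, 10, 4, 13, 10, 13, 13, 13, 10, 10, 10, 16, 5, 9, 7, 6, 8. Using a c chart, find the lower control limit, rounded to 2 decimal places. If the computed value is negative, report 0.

0.57

c̄ = (9 + 9 + 13 + 14 + 10 + 4 + 13 + 10 + 13 + 13 + 13 + 10 + 10 + 10 + 16 + 5 + 9 + 7 + 6 + 8) / 20 = 202 / 20 = 10.1000
LCL = c̄ − 3√c̄ = 10.1000 − 3 × 3.1780 = 0.5659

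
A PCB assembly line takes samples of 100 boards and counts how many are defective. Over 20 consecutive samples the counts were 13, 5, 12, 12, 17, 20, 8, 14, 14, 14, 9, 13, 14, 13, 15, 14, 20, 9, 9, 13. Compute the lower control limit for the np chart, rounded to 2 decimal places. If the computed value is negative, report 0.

2.84

p̄ = Σdᵢ / (k·n) = 258 / (20 × 100) = 0.12900
LCL = np̄ − 3·√(np̄(1−p̄)) = 12.9000 − 3 × 3.3520 = 2.8440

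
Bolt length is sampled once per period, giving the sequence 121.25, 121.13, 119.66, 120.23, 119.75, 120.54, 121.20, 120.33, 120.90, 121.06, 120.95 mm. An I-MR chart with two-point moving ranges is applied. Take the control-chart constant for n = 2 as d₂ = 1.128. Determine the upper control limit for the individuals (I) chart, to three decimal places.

122.179

X̄ = (121.25 + 121.13 + 119.66 + 120.23 + 119.75 + 120.54 + 121.20 + 120.33 + 120.90 + 121.06 + 120.95) / 11 = 120.6364
Moving ranges: 0.12, 1.47, 0.57, 0.48, 0.79, 0.66, 0.87, 0.57, 0.16, 0.11; M̄R̄ = 5.8000 / 10 = 0.5800
UCL = X̄ + 3·M̄R̄/d₂ = 120.6364 + 3 × 0.5800 / 1.128 = 122.1789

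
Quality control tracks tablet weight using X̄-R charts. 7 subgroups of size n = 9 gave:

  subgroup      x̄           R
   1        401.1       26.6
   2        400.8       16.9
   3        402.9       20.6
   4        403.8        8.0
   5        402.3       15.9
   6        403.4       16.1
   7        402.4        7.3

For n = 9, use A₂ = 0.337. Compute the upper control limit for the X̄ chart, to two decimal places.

407.75

X̄̄ = (401.1 + 400.8 + 402.9 + 403.8 + 402.3 + 403.4 + 402.4) / 7 = 2816.7000 / 7 = 402.3857
R̄ = (26.6 + 16.9 + 20.6 + 8.0 + 15.9 + 16.1 + 7.3) / 7 = 111.4000 / 7 = 15.9143
UCL = X̄̄ + A₂·R̄ = 402.3857 + 0.337 × 15.9143 = 407.7488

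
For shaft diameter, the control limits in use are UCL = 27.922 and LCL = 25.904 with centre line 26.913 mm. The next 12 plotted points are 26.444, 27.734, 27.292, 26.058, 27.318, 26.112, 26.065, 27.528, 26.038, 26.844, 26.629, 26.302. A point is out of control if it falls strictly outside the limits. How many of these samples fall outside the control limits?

All 12 points lie within [25.904, 27.922].

0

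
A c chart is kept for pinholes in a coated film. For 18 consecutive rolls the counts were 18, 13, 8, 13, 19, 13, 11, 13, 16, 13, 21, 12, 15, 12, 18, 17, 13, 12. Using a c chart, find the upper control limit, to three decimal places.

c̄ = (18 + 13 + 8 + 13 + 19 + 13 + 11 + 13 + 16 + 13 + 21 + 12 + 15 + 12 + 18 + 17 + 13 + 12) / 18 = 257 / 18 = 14.2778
UCL = c̄ + 3√c̄ = 14.2778 + 3 × √14.2778 = 14.2778 + 3 × 3.7786 = 25.6136

25.614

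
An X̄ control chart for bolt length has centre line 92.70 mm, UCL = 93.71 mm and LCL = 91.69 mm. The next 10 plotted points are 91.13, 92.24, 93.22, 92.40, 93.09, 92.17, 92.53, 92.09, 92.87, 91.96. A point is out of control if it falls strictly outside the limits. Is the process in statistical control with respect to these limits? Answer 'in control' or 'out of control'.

out of control

Compare each point to [91.69, 93.71]: sample 1 = 91.13 < LCL.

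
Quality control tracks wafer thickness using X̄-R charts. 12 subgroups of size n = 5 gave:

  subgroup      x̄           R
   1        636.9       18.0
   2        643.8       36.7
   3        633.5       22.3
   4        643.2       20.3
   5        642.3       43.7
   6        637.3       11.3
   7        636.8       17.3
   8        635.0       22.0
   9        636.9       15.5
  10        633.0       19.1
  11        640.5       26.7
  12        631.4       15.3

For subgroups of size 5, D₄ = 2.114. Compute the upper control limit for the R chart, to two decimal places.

R̄ = (18.0 + 36.7 + 22.3 + 20.3 + 43.7 + 11.3 + 17.3 + 22.0 + 15.5 + 19.1 + 26.7 + 15.3) / 12 = 268.2000 / 12 = 22.3500
UCL_R = D₄·R̄ = 2.114 × 22.3500 = 47.2479

47.25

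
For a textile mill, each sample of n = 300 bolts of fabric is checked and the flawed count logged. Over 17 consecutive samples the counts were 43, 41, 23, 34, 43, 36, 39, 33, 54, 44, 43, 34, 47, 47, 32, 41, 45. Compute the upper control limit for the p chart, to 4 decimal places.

0.1920

p̄ = Σdᵢ / (k·n) = 679 / (17 × 300) = 0.13314
UCL = p̄ + 3·√(p̄(1−p̄)/n) = 0.13314 + 3 × √(0.13314×0.86686/300) = 0.13314 + 3 × 0.01961 = 0.19198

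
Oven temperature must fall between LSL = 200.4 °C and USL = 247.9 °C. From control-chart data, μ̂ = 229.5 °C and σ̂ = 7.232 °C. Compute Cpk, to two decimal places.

Cpu = (USL − μ̂) / (3σ̂) = (247.9 − 229.5) / (3 × 7.232) = 0.8481; Cpl = (μ̂ − LSL) / (3σ̂) = (229.5 − 200.4) / (3 × 7.232) = 1.3413; Cpk = min(Cpu, Cpl) = 0.8481

0.85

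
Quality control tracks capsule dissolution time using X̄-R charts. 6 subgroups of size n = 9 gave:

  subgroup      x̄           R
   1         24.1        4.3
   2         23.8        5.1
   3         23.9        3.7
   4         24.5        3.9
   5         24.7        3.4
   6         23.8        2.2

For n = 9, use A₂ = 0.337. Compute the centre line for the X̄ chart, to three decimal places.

X̄̄ = (24.1 + 23.8 + 23.9 + 24.5 + 24.7 + 23.8) / 6 = 144.8000 / 6 = 24.1333
CL = X̄̄ = 24.1333

24.133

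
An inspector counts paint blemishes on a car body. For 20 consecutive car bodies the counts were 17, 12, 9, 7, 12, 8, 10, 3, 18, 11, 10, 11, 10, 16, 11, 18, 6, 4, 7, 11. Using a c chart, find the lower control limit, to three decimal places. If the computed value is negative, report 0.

c̄ = (17 + 12 + 9 + 7 + 12 + 8 + 10 + 3 + 18 + 11 + 10 + 11 + 10 + 16 + 11 + 18 + 6 + 4 + 7 + 11) / 20 = 211 / 20 = 10.5500
LCL = c̄ − 3√c̄ = 10.5500 − 3 × 3.2481 = 0.8058

0.806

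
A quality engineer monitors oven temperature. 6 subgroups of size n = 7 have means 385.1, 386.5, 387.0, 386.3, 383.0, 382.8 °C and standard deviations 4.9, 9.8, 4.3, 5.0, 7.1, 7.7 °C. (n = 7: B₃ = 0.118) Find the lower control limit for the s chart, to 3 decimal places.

s̄ = (4.9 + 9.8 + 4.3 + 5.0 + 7.1 + 7.7) / 6 = 6.4667
LCL_s = B₃·s̄ = 0.118 × 6.4667 = 0.7631

0.763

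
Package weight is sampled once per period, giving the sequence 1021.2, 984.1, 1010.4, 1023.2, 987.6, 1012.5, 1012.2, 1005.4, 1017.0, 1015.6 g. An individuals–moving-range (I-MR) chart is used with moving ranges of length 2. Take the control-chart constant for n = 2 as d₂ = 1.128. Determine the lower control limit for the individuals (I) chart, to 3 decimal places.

X̄ = (1021.2 + 984.1 + 1010.4 + 1023.2 + 987.6 + 1012.5 + 1012.2 + 1005.4 + 1017.0 + 1015.6) / 10 = 1008.9200
Moving ranges: 37.1, 26.3, 12.8, 35.6, 24.9, 0.3, 6.8, 11.6, 1.4; M̄R̄ = 156.8000 / 9 = 17.4222
LCL = X̄ − 3·M̄R̄/d₂ = 1008.9200 − 3 × 17.4222 / 1.128 = 962.5843

962.584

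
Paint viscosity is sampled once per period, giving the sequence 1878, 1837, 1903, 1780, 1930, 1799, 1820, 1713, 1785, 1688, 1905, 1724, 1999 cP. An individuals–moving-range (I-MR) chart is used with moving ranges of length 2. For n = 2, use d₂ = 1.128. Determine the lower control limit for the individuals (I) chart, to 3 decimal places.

X̄ = (1878 + 1837 + 1903 + 1780 + 1930 + 1799 + 1820 + 1713 + 1785 + 1688 + 1905 + 1724 + 1999) / 13 = 1827.7692
Moving ranges: 41, 66, 123, 150, 131, 21, 107, 72, 97, 217, 181, 275; M̄R̄ = 1481.0000 / 12 = 123.4167
LCL = X̄ − 3·M̄R̄/d₂ = 1827.7692 − 3 × 123.4167 / 1.128 = 1499.5334

1499.533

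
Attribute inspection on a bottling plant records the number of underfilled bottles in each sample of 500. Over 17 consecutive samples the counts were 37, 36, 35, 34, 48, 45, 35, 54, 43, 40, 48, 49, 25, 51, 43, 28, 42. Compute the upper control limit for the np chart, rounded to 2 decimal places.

59.12

p̄ = Σdᵢ / (k·n) = 693 / (17 × 500) = 0.08153
UCL = np̄ + 3·√(np̄(1−p̄)) = 40.7647 + 3 × √(40.7647×0.91847) = 40.7647 + 3 × 6.1189 = 59.1215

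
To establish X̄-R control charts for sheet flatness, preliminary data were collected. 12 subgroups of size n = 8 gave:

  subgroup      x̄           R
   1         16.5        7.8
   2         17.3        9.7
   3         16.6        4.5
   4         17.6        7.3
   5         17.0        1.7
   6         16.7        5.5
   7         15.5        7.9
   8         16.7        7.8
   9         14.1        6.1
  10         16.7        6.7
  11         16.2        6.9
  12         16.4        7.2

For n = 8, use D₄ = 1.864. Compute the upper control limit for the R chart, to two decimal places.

R̄ = (7.8 + 9.7 + 4.5 + 7.3 + 1.7 + 5.5 + 7.9 + 7.8 + 6.1 + 6.7 + 6.9 + 7.2) / 12 = 79.1000 / 12 = 6.5917
UCL_R = D₄·R̄ = 1.864 × 6.5917 = 12.2869

12.29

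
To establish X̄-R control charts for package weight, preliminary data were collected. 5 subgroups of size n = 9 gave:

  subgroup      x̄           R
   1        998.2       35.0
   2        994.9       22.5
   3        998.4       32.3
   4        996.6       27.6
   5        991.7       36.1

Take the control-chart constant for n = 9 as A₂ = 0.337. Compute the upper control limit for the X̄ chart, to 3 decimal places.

1006.306

X̄̄ = (998.2 + 994.9 + 998.4 + 996.6 + 991.7) / 5 = 4979.8000 / 5 = 995.9600
R̄ = (35.0 + 22.5 + 32.3 + 27.6 + 36.1) / 5 = 153.5000 / 5 = 30.7000
UCL = X̄̄ + A₂·R̄ = 995.9600 + 0.337 × 30.7000 = 1006.3059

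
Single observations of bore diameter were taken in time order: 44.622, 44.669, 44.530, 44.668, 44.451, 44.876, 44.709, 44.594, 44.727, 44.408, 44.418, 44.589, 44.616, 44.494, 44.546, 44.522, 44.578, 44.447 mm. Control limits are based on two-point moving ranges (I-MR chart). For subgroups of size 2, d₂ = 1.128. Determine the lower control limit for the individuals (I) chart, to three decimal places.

X̄ = (44.622 + 44.669 + 44.530 + 44.668 + 44.451 + 44.876 + 44.709 + 44.594 + 44.727 + 44.408 + 44.418 + 44.589 + 44.616 + 44.494 + 44.546 + 44.522 + 44.578 + 44.447) / 18 = 44.5813
Moving ranges: 0.047, 0.139, 0.138, 0.217, 0.425, 0.167, 0.115, 0.133, 0.319, 0.010, 0.171, 0.027, 0.122, 0.052, 0.024, 0.056, 0.131; M̄R̄ = 2.2930 / 17 = 0.1349
LCL = X̄ − 3·M̄R̄/d₂ = 44.5813 − 3 × 0.1349 / 1.128 = 44.2226

44.223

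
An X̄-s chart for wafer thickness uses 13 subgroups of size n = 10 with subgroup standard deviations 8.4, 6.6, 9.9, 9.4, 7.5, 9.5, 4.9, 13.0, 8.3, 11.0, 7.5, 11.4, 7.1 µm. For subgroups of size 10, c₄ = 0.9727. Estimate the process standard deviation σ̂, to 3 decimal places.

9.055

s̄ = (8.4 + 6.6 + 9.9 + 9.4 + 7.5 + 9.5 + 4.9 + 13.0 + 8.3 + 11.0 + 7.5 + 11.4 + 7.1) / 13 = 8.8077
σ̂ = s̄ / c₄ = 8.8077 / 0.9727 = 9.0549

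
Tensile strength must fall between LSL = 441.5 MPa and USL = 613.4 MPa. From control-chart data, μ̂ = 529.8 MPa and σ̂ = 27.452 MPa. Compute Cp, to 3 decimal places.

Cp = (USL − LSL) / (6σ̂) = (613.4 − 441.5) / (6 × 27.452) = 171.9000 / 164.7120 = 1.0436

1.044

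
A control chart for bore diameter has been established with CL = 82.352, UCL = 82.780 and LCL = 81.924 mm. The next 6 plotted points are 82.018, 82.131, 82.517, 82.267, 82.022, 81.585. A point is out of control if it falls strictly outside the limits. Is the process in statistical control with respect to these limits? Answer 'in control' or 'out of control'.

Compare each point to [81.924, 82.780]: sample 6 = 81.585 < LCL.

out of control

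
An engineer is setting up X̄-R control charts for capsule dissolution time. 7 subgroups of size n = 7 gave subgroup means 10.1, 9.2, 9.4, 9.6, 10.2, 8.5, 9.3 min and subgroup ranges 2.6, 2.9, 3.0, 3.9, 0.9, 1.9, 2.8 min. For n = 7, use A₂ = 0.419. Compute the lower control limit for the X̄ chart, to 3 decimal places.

8.394

X̄̄ = (10.1 + 9.2 + 9.4 + 9.6 + 10.2 + 8.5 + 9.3) / 7 = 66.3000 / 7 = 9.4714
R̄ = (2.6 + 2.9 + 3.0 + 3.9 + 0.9 + 1.9 + 2.8) / 7 = 18.0000 / 7 = 2.5714
LCL = X̄̄ − A₂·R̄ = 9.4714 − 0.419 × 2.5714 = 8.3940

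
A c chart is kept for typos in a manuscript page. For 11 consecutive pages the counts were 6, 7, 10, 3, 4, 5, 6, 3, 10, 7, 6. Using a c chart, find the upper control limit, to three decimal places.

13.495

c̄ = (6 + 7 + 10 + 3 + 4 + 5 + 6 + 3 + 10 + 7 + 6) / 11 = 67 / 11 = 6.0909
UCL = c̄ + 3√c̄ = 6.0909 + 3 × √6.0909 = 6.0909 + 3 × 2.4680 = 13.4948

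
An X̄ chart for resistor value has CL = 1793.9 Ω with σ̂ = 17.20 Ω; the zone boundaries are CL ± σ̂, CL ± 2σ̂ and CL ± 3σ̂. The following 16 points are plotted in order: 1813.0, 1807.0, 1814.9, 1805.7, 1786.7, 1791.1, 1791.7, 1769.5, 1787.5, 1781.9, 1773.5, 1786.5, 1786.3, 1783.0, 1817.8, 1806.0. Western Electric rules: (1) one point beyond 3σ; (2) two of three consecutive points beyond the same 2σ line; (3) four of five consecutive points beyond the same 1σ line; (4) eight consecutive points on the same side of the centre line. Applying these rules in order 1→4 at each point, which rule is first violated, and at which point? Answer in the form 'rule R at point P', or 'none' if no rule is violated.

Zone of each point (C = within 1σ̂, B = 1σ̂–2σ̂, A = 2σ̂–3σ̂, * = beyond 3σ̂; sign = side of CL): 1:+B, 2:+C, 3:+B, 4:+C, 5:-C, 6:-C, 7:-C, 8:-B, 9:-C, 10:-C, 11:-B, 12:-C, 13:-C, 14:-C, 15:+B, 16:+C
Rule 4 (eight consecutive points on the same side of the centre line) is satisfied at point 12.

rule 4 at point 12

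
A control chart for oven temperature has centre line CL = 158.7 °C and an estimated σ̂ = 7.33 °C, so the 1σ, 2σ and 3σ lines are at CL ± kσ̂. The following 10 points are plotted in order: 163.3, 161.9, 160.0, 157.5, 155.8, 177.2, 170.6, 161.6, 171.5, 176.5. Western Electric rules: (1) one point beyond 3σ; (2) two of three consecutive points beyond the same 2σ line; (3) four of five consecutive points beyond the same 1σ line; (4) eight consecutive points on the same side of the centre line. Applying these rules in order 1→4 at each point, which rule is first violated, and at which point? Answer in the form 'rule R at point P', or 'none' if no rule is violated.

rule 3 at point 10

Zone of each point (C = within 1σ̂, B = 1σ̂–2σ̂, A = 2σ̂–3σ̂, * = beyond 3σ̂; sign = side of CL): 1:+C, 2:+C, 3:+C, 4:-C, 5:-C, 6:+A, 7:+B, 8:+C, 9:+B, 10:+A
Rule 3 (four of five consecutive points beyond the same 1σ limit) is satisfied at point 10.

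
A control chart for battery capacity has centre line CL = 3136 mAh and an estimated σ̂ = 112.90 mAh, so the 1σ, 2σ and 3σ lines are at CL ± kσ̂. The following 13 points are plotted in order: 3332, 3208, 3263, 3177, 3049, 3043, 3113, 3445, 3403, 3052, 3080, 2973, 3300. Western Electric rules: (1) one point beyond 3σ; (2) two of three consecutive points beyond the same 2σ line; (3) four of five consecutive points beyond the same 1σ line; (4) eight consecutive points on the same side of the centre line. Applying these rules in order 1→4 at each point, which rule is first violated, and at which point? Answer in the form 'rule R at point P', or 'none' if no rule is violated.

rule 2 at point 9

Zone of each point (C = within 1σ̂, B = 1σ̂–2σ̂, A = 2σ̂–3σ̂, * = beyond 3σ̂; sign = side of CL): 1:+B, 2:+C, 3:+B, 4:+C, 5:-C, 6:-C, 7:-C, 8:+A, 9:+A, 10:-C, 11:-C, 12:-B, 13:+B
Rule 2 (two of three consecutive points beyond the same 2σ limit) is satisfied at point 9.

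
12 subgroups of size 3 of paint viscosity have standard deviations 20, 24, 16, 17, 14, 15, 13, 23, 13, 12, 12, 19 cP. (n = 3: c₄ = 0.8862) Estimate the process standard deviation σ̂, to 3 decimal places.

s̄ = (20 + 24 + 16 + 17 + 14 + 15 + 13 + 23 + 13 + 12 + 12 + 19) / 12 = 16.5000
σ̂ = s̄ / c₄ = 16.5000 / 0.8862 = 18.6188

18.619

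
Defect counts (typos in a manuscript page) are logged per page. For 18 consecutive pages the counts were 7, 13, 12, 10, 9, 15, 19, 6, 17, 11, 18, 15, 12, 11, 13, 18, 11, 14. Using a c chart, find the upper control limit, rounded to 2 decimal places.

c̄ = (7 + 13 + 12 + 10 + 9 + 15 + 19 + 6 + 17 + 11 + 18 + 15 + 12 + 11 + 13 + 18 + 11 + 14) / 18 = 231 / 18 = 12.8333
UCL = c̄ + 3√c̄ = 12.8333 + 3 × √12.8333 = 12.8333 + 3 × 3.5824 = 23.5804

23.58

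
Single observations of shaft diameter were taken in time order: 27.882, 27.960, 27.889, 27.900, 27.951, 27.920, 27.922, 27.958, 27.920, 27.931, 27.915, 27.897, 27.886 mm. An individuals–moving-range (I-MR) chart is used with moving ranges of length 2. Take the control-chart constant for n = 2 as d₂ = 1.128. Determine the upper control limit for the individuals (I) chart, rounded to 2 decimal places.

X̄ = (27.882 + 27.960 + 27.889 + 27.900 + 27.951 + 27.920 + 27.922 + 27.958 + 27.920 + 27.931 + 27.915 + 27.897 + 27.886) / 13 = 27.9178
Moving ranges: 0.078, 0.071, 0.011, 0.051, 0.031, 0.002, 0.036, 0.038, 0.011, 0.016, 0.018, 0.011; M̄R̄ = 0.3740 / 12 = 0.0312
UCL = X̄ + 3·M̄R̄/d₂ = 27.9178 + 3 × 0.0312 / 1.128 = 28.0007

28.00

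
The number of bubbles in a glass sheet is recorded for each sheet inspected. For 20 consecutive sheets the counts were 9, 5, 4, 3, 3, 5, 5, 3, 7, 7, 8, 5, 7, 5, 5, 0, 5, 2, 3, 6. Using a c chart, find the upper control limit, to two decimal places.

c̄ = (9 + 5 + 4 + 3 + 3 + 5 + 5 + 3 + 7 + 7 + 8 + 5 + 7 + 5 + 5 + 0 + 5 + 2 + 3 + 6) / 20 = 97 / 20 = 4.8500
UCL = c̄ + 3√c̄ = 4.8500 + 3 × √4.8500 = 4.8500 + 3 × 2.2023 = 11.4568

11.46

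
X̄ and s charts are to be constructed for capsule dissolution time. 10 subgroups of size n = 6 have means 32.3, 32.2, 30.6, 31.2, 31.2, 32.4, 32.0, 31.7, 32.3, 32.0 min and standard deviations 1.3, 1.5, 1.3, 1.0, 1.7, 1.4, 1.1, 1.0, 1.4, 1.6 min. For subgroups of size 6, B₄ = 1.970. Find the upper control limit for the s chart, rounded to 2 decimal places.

2.62

s̄ = (1.3 + 1.5 + 1.3 + 1.0 + 1.7 + 1.4 + 1.1 + 1.0 + 1.4 + 1.6) / 10 = 1.3300
UCL_s = B₄·s̄ = 1.970 × 1.3300 = 2.6201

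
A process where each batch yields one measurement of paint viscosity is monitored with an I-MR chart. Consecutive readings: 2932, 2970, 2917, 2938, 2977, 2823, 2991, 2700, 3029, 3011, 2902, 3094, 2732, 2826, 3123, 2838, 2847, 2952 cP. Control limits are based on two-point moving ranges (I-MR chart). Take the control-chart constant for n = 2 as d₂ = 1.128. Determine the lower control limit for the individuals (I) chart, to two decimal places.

2521.21

X̄ = (2932 + 2970 + 2917 + 2938 + 2977 + 2823 + 2991 + 2700 + 3029 + 3011 + 2902 + 3094 + 2732 + 2826 + 3123 + 2838 + 2847 + 2952) / 18 = 2922.3333
Moving ranges: 38, 53, 21, 39, 154, 168, 291, 329, 18, 109, 192, 362, 94, 297, 285, 9, 105; M̄R̄ = 2564.0000 / 17 = 150.8235
LCL = X̄ − 3·M̄R̄/d₂ = 2922.3333 − 3 × 150.8235 / 1.128 = 2521.2069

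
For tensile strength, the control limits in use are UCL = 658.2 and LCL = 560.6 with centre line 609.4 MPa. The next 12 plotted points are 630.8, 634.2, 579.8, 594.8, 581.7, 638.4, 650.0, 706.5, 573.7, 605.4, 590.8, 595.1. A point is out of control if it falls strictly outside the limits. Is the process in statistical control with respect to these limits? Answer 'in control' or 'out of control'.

out of control

Compare each point to [560.6, 658.2]: sample 8 = 706.5 > UCL.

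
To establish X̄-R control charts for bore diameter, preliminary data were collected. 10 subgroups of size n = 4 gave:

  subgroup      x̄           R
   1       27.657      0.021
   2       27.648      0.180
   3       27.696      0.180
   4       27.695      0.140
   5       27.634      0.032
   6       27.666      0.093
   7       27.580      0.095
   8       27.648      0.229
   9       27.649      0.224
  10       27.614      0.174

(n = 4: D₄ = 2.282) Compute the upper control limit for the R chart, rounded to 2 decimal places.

0.31

R̄ = (0.021 + 0.180 + 0.180 + 0.140 + 0.032 + 0.093 + 0.095 + 0.229 + 0.224 + 0.174) / 10 = 1.3680 / 10 = 0.1368
UCL_R = D₄·R̄ = 2.282 × 0.1368 = 0.3122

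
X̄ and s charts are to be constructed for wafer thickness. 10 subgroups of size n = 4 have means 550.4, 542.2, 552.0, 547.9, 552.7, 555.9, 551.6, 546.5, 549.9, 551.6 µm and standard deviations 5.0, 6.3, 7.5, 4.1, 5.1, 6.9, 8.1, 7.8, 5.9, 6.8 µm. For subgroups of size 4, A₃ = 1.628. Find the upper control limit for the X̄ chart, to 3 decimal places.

560.408

X̄̄ = (550.4 + 542.2 + 552.0 + 547.9 + 552.7 + 555.9 + 551.6 + 546.5 + 549.9 + 551.6) / 10 = 550.0700
s̄ = (5.0 + 6.3 + 7.5 + 4.1 + 5.1 + 6.9 + 8.1 + 7.8 + 5.9 + 6.8) / 10 = 6.3500
UCL = X̄̄ + A₃·s̄ = 550.0700 + 1.628 × 6.3500 = 560.4078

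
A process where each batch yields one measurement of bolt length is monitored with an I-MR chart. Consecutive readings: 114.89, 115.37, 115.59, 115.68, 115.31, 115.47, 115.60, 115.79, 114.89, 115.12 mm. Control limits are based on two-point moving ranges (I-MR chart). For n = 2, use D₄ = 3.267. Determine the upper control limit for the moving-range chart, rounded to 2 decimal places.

Moving ranges: 0.48, 0.22, 0.09, 0.37, 0.16, 0.13, 0.19, 0.90, 0.23; M̄R̄ = 2.7700 / 9 = 0.3078
UCL_MR = D₄·M̄R̄ = 3.267 × 0.3078 = 1.0055

1.01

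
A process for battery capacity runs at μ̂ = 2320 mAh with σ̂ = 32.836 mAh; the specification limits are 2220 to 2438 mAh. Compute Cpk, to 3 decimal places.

1.015

Cpu = (USL − μ̂) / (3σ̂) = (2438 − 2320) / (3 × 32.836) = 1.1979; Cpl = (μ̂ − LSL) / (3σ̂) = (2320 − 2220) / (3 × 32.836) = 1.0151; Cpk = min(Cpu, Cpl) = 1.0151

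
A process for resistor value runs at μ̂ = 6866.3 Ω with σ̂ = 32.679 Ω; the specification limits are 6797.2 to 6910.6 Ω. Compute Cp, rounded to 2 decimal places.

0.58

Cp = (USL − LSL) / (6σ̂) = (6910.6 − 6797.2) / (6 × 32.679) = 113.4000 / 196.0740 = 0.5784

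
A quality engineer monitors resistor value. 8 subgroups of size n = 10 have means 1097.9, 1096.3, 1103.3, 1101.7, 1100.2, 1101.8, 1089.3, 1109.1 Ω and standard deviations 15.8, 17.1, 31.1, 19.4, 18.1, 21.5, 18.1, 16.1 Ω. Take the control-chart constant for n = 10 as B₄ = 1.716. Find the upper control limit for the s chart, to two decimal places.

33.72

s̄ = (15.8 + 17.1 + 31.1 + 19.4 + 18.1 + 21.5 + 18.1 + 16.1) / 8 = 19.6500
UCL_s = B₄·s̄ = 1.716 × 19.6500 = 33.7194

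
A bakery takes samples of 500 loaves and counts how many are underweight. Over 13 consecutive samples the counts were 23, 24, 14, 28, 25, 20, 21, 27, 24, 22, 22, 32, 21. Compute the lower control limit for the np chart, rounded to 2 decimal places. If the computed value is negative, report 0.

p̄ = Σdᵢ / (k·n) = 303 / (13 × 500) = 0.04662
LCL = np̄ − 3·√(np̄(1−p̄)) = 23.3077 − 3 × 4.7139 = 9.1659

9.17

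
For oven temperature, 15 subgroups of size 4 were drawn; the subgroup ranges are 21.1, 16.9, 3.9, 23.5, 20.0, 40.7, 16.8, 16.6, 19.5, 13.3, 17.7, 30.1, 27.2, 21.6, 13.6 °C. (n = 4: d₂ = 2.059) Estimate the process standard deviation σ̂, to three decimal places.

R̄ = (21.1 + 16.9 + 3.9 + 23.5 + 20.0 + 40.7 + 16.8 + 16.6 + 19.5 + 13.3 + 17.7 + 30.1 + 27.2 + 21.6 + 13.6) / 15 = 20.1667
σ̂ = R̄ / d₂ = 20.1667 / 2.059 = 9.7944

9.794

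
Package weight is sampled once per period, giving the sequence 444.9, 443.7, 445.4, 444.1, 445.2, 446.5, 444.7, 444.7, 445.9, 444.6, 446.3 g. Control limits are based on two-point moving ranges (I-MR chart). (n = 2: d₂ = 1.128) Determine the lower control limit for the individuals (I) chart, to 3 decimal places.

441.740

X̄ = (444.9 + 443.7 + 445.4 + 444.1 + 445.2 + 446.5 + 444.7 + 444.7 + 445.9 + 444.6 + 446.3) / 11 = 445.0909
Moving ranges: 1.2, 1.7, 1.3, 1.1, 1.3, 1.8, 0.0, 1.2, 1.3, 1.7; M̄R̄ = 12.6000 / 10 = 1.2600
LCL = X̄ − 3·M̄R̄/d₂ = 445.0909 − 3 × 1.2600 / 1.128 = 441.7398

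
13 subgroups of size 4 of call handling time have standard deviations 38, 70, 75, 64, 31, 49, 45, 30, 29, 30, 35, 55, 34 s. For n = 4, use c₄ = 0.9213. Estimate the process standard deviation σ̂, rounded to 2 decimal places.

s̄ = (38 + 70 + 75 + 64 + 31 + 49 + 45 + 30 + 29 + 30 + 35 + 55 + 34) / 13 = 45.0000
σ̂ = s̄ / c₄ = 45.0000 / 0.9213 = 48.8440

48.84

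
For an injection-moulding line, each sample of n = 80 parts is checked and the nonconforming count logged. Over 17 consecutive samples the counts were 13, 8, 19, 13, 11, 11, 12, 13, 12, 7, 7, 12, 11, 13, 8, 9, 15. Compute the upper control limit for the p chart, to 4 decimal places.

p̄ = Σdᵢ / (k·n) = 194 / (17 × 80) = 0.14265
UCL = p̄ + 3·√(p̄(1−p̄)/n) = 0.14265 + 3 × √(0.14265×0.85735/80) = 0.14265 + 3 × 0.03910 = 0.25994

0.2599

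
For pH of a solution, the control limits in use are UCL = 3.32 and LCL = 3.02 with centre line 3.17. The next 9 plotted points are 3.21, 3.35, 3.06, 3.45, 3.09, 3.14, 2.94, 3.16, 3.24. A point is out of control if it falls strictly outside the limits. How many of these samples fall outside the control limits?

Compare each point to [3.02, 3.32]: sample 2 = 3.35 > UCL; sample 4 = 3.45 > UCL; sample 7 = 2.94 < LCL.

3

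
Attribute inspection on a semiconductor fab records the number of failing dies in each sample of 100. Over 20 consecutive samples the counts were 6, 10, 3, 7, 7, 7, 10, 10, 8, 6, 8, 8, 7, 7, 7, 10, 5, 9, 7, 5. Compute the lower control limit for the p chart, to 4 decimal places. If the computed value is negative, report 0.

p̄ = Σdᵢ / (k·n) = 147 / (20 × 100) = 0.07350
LCL = p̄ − 3·√(p̄(1−p̄)/n) = 0.07350 − 3 × 0.02610 = -0.00479 → 0 (negative, so LCL = 0)

0.0000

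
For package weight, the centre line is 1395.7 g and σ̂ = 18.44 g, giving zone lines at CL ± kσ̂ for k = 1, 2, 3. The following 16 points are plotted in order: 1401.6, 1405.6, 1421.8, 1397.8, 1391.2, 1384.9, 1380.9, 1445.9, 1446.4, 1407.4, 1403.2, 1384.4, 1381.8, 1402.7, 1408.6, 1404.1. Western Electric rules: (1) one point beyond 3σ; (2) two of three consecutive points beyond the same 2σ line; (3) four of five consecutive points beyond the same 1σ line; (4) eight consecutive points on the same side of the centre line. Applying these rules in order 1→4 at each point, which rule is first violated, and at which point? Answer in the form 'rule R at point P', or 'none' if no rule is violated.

rule 2 at point 9

Zone of each point (C = within 1σ̂, B = 1σ̂–2σ̂, A = 2σ̂–3σ̂, * = beyond 3σ̂; sign = side of CL): 1:+C, 2:+C, 3:+B, 4:+C, 5:-C, 6:-C, 7:-C, 8:+A, 9:+A, 10:+C, 11:+C, 12:-C, 13:-C, 14:+C, 15:+C, 16:+C
Rule 2 (two of three consecutive points beyond the same 2σ limit) is satisfied at point 9.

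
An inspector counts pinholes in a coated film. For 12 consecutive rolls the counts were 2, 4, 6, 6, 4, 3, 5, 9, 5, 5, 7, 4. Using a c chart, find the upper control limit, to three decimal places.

11.708

c̄ = (2 + 4 + 6 + 6 + 4 + 3 + 5 + 9 + 5 + 5 + 7 + 4) / 12 = 60 / 12 = 5.0000
UCL = c̄ + 3√c̄ = 5.0000 + 3 × √5.0000 = 5.0000 + 3 × 2.2361 = 11.7082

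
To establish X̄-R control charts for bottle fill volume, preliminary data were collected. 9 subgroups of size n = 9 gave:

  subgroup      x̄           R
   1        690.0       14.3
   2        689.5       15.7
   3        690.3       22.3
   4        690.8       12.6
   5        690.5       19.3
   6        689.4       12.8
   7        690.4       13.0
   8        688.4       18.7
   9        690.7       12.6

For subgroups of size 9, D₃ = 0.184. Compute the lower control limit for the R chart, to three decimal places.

2.889

R̄ = (14.3 + 15.7 + 22.3 + 12.6 + 19.3 + 12.8 + 13.0 + 18.7 + 12.6) / 9 = 141.3000 / 9 = 15.7000
LCL_R = D₃·R̄ = 0.184 × 15.7000 = 2.8888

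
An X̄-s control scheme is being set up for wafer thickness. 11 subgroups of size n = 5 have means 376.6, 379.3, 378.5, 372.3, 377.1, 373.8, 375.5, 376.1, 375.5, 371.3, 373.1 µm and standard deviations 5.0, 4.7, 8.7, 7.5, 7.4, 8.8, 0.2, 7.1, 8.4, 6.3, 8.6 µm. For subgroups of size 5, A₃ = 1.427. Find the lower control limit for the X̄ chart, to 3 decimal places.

X̄̄ = (376.6 + 379.3 + 378.5 + 372.3 + 377.1 + 373.8 + 375.5 + 376.1 + 375.5 + 371.3 + 373.1) / 11 = 375.3727
s̄ = (5.0 + 4.7 + 8.7 + 7.5 + 7.4 + 8.8 + 0.2 + 7.1 + 8.4 + 6.3 + 8.6) / 11 = 6.6091
LCL = X̄̄ − A₃·s̄ = 375.3727 − 1.427 × 6.6091 = 365.9416

365.942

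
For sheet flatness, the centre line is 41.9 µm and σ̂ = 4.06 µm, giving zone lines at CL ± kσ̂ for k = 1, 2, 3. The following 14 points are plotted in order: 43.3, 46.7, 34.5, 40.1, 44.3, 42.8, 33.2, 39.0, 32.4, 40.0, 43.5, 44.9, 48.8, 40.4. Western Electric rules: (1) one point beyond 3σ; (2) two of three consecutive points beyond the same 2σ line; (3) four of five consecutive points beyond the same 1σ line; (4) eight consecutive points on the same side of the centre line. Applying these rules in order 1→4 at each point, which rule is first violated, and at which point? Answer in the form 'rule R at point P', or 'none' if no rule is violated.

Zone of each point (C = within 1σ̂, B = 1σ̂–2σ̂, A = 2σ̂–3σ̂, * = beyond 3σ̂; sign = side of CL): 1:+C, 2:+B, 3:-B, 4:-C, 5:+C, 6:+C, 7:-A, 8:-C, 9:-A, 10:-C, 11:+C, 12:+C, 13:+B, 14:-C
Rule 2 (two of three consecutive points beyond the same 2σ limit) is satisfied at point 9.

rule 2 at point 9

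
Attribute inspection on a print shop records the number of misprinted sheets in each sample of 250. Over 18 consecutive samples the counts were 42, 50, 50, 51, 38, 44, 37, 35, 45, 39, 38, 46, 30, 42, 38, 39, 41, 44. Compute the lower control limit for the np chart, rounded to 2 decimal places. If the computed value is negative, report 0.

p̄ = Σdᵢ / (k·n) = 749 / (18 × 250) = 0.16644
LCL = np̄ − 3·√(np̄(1−p̄)) = 41.6111 − 3 × 5.8894 = 23.9429

23.94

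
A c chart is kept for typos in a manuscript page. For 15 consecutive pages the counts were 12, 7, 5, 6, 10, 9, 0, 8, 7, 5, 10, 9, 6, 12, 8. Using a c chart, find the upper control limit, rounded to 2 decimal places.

15.87

c̄ = (12 + 7 + 5 + 6 + 10 + 9 + 0 + 8 + 7 + 5 + 10 + 9 + 6 + 12 + 8) / 15 = 114 / 15 = 7.6000
UCL = c̄ + 3√c̄ = 7.6000 + 3 × √7.6000 = 7.6000 + 3 × 2.7568 = 15.8704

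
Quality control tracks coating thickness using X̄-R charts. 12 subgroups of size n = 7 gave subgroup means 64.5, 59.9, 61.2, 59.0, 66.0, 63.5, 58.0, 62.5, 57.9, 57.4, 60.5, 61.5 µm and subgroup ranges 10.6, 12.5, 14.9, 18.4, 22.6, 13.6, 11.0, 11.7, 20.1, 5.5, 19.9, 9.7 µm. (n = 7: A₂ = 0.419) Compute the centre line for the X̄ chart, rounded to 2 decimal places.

X̄̄ = (64.5 + 59.9 + 61.2 + 59.0 + 66.0 + 63.5 + 58.0 + 62.5 + 57.9 + 57.4 + 60.5 + 61.5) / 12 = 731.9000 / 12 = 60.9917
CL = X̄̄ = 60.9917

60.99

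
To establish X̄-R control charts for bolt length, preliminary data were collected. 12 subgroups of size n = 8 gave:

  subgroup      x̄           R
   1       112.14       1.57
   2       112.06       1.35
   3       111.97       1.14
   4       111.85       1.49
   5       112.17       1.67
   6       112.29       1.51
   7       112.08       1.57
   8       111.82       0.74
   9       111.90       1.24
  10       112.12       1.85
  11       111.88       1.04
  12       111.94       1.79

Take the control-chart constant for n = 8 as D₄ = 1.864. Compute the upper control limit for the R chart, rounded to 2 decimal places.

2.63

R̄ = (1.57 + 1.35 + 1.14 + 1.49 + 1.67 + 1.51 + 1.57 + 0.74 + 1.24 + 1.85 + 1.04 + 1.79) / 12 = 16.9600 / 12 = 1.4133
UCL_R = D₄·R̄ = 1.864 × 1.4133 = 2.6345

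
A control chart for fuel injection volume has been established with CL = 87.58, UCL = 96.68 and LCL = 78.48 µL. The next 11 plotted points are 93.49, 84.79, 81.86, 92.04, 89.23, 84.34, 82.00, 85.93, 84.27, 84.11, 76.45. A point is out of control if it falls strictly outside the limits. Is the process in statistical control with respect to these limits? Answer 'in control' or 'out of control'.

out of control

Compare each point to [78.48, 96.68]: sample 11 = 76.45 < LCL.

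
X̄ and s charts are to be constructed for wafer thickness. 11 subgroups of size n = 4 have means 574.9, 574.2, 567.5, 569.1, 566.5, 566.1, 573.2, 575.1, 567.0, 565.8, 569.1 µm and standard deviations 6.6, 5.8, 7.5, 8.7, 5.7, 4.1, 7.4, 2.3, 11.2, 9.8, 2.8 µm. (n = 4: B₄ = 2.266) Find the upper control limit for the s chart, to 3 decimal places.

s̄ = (6.6 + 5.8 + 7.5 + 8.7 + 5.7 + 4.1 + 7.4 + 2.3 + 11.2 + 9.8 + 2.8) / 11 = 6.5364
UCL_s = B₄·s̄ = 2.266 × 6.5364 = 14.8114

14.811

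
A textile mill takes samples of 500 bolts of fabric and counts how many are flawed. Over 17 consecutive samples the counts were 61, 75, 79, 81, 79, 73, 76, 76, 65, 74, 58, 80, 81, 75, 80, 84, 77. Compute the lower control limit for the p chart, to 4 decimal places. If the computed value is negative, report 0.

0.1020

p̄ = Σdᵢ / (k·n) = 1274 / (17 × 500) = 0.14988
LCL = p̄ − 3·√(p̄(1−p̄)/n) = 0.14988 − 3 × 0.01596 = 0.10199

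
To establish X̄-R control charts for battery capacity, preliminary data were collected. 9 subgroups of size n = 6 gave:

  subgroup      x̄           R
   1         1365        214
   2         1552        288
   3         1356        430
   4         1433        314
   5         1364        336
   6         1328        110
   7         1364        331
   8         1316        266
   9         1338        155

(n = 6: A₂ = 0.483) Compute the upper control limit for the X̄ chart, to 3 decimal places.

1510.717

X̄̄ = (1365 + 1552 + 1356 + 1433 + 1364 + 1328 + 1364 + 1316 + 1338) / 9 = 12416.0000 / 9 = 1379.5556
R̄ = (214 + 288 + 430 + 314 + 336 + 110 + 331 + 266 + 155) / 9 = 2444.0000 / 9 = 271.5556
UCL = X̄̄ + A₂·R̄ = 1379.5556 + 0.483 × 271.5556 = 1510.7169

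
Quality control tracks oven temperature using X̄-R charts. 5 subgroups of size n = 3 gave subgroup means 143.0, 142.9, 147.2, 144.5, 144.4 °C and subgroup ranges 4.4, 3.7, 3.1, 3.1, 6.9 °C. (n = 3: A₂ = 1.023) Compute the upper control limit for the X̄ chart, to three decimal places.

148.738

X̄̄ = (143.0 + 142.9 + 147.2 + 144.5 + 144.4) / 5 = 722.0000 / 5 = 144.4000
R̄ = (4.4 + 3.7 + 3.1 + 3.1 + 6.9) / 5 = 21.2000 / 5 = 4.2400
UCL = X̄̄ + A₂·R̄ = 144.4000 + 1.023 × 4.2400 = 148.7375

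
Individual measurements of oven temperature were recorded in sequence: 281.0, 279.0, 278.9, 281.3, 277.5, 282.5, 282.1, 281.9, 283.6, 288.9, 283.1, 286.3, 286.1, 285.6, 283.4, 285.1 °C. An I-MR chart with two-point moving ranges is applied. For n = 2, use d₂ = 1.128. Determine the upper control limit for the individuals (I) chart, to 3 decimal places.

X̄ = (281.0 + 279.0 + 278.9 + 281.3 + 277.5 + 282.5 + 282.1 + 281.9 + 283.6 + 288.9 + 283.1 + 286.3 + 286.1 + 285.6 + 283.4 + 285.1) / 16 = 282.8938
Moving ranges: 2.0, 0.1, 2.4, 3.8, 5.0, 0.4, 0.2, 1.7, 5.3, 5.8, 3.2, 0.2, 0.5, 2.2, 1.7; M̄R̄ = 34.5000 / 15 = 2.3000
UCL = X̄ + 3·M̄R̄/d₂ = 282.8938 + 3 × 2.3000 / 1.128 = 289.0108

289.011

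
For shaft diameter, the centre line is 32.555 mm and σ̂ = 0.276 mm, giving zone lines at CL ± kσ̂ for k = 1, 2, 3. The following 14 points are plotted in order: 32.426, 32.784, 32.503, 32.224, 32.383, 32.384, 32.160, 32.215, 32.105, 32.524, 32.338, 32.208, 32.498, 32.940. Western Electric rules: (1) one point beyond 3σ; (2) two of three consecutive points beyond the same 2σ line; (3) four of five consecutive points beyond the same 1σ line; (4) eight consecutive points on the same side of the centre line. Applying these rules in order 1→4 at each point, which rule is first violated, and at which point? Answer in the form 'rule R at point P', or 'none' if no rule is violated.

rule 4 at point 10

Zone of each point (C = within 1σ̂, B = 1σ̂–2σ̂, A = 2σ̂–3σ̂, * = beyond 3σ̂; sign = side of CL): 1:-C, 2:+C, 3:-C, 4:-B, 5:-C, 6:-C, 7:-B, 8:-B, 9:-B, 10:-C, 11:-C, 12:-B, 13:-C, 14:+B
Rule 4 (eight consecutive points on the same side of the centre line) is satisfied at point 10.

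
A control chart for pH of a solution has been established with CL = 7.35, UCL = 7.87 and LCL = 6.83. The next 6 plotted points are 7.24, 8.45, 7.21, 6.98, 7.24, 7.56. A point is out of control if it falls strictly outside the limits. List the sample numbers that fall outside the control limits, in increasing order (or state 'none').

2

Compare each point to [6.83, 7.87]: sample 2 = 8.45 > UCL.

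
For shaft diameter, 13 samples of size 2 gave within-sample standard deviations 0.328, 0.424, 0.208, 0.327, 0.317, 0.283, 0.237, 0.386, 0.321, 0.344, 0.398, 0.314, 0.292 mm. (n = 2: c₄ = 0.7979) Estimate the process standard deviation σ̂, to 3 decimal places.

s̄ = (0.328 + 0.424 + 0.208 + 0.327 + 0.317 + 0.283 + 0.237 + 0.386 + 0.321 + 0.344 + 0.398 + 0.314 + 0.292) / 13 = 0.3215
σ̂ = s̄ / c₄ = 0.3215 / 0.7979 = 0.4029

0.403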